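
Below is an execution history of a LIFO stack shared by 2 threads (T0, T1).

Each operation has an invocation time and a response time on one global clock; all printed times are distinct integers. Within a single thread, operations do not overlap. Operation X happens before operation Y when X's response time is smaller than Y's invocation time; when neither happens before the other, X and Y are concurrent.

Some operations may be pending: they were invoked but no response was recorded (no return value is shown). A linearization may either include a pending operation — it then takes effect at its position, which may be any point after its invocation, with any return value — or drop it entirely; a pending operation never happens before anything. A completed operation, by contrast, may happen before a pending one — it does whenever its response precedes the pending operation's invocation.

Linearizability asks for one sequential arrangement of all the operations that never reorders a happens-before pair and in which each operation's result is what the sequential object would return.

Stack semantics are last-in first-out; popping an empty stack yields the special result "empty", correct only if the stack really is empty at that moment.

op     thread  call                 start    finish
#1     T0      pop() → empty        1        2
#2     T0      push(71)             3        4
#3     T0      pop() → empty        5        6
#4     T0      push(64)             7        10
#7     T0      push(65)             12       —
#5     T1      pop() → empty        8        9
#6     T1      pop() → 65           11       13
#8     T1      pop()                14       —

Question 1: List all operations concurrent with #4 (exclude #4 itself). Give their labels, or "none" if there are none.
Answer: #5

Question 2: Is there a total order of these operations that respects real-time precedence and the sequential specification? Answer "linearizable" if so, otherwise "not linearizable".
through event 5 a valid linearization exists; event 6 (#3 responding at time 6) ends that
exactly one order of the 3 completed ops respects real time; the LIFO stack replay fails
for example #1, #2, #3 fails at step 3: #3 pop() → empty is not legal there

not linearizable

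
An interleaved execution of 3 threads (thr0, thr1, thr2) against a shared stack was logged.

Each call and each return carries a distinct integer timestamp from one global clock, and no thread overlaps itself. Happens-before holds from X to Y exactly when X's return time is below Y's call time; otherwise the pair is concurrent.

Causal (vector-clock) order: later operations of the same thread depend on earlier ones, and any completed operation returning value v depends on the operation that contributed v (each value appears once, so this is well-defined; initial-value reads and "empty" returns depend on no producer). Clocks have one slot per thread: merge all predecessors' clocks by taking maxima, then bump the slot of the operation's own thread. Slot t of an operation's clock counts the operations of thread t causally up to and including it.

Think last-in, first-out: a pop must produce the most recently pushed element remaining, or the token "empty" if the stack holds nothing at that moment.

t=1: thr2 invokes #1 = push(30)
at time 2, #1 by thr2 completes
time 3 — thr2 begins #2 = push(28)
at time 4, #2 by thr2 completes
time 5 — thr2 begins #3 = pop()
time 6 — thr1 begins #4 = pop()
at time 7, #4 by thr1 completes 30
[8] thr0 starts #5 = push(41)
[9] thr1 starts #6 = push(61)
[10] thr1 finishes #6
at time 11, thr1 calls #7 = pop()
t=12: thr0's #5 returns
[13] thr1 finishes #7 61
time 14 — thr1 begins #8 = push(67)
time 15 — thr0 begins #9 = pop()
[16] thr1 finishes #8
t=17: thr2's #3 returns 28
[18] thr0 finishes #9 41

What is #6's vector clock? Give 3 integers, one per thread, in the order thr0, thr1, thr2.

invoked at 1, #1 has no predecessors; its own thr2 bump gives (0, 0, 1)
invoked at 8, #5 has no predecessors; its own thr0 bump gives (1, 0, 0)
#2, invoked 3, takes VC(#1)=(0, 0, 1) under max, adds 1 for thr2 → (0, 0, 2)
#4, invoked 6, takes VC(#1)=(0, 0, 1) under max, adds 1 for thr1 → (0, 1, 1)
#9, invoked 15, takes VC(#5)=(1, 0, 0) under max, adds 1 for thr0 → (2, 0, 0)
#3, invoked 5, takes VC(#2)=(0, 0, 2) under max, adds 1 for thr2 → (0, 0, 3)
#6, invoked 9, takes VC(#4)=(0, 1, 1) under max, adds 1 for thr1 → (0, 2, 1)
#7, invoked 11, takes VC(#6)=(0, 2, 1) under max, adds 1 for thr1 → (0, 3, 1)
#8, invoked 14, takes VC(#7)=(0, 3, 1) under max, adds 1 for thr1 → (0, 4, 1)
target: VC(#6) = (0, 2, 1)

(0, 2, 1)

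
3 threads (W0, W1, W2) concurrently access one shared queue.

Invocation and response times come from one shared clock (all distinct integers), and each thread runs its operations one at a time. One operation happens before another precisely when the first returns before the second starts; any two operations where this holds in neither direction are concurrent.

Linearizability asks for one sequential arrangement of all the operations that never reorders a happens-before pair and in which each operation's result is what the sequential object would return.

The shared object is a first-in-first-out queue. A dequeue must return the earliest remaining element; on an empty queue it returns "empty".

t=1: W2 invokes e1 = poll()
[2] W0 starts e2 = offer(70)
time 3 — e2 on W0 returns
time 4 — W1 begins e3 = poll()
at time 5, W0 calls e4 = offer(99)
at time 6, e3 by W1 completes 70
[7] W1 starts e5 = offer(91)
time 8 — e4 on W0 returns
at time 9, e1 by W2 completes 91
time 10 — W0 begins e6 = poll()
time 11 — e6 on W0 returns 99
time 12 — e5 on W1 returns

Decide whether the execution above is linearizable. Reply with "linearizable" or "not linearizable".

witness order: e2, e3, e5, e1, e4, e6
after step 1 (e2 offer(70)): queue <70>
after step 2 (e3 poll() → 70): queue <>
after step 3 (e5 offer(91)): queue <91>
after step 4 (e1 poll() → 91): queue <>
after step 5 (e4 offer(99)): queue <99>
after step 6 (e6 poll() → 99): queue <>

linearizable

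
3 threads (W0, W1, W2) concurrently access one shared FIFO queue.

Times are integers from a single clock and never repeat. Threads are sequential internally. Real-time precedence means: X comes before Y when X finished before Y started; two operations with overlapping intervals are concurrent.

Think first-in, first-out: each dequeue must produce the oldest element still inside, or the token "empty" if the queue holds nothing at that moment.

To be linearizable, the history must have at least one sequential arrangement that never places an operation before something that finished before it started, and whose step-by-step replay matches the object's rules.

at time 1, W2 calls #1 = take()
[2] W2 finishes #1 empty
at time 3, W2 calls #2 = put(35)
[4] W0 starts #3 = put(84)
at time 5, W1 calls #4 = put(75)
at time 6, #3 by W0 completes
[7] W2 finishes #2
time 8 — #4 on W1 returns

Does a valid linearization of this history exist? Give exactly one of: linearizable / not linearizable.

a witness: #1, #2, #3, #4
after step 1 (#1 take() → empty): queue <>
after step 2 (#2 put(35)): queue <35>
after step 3 (#3 put(84)): queue <35,84>
after step 4 (#4 put(75)): queue <35,84,75>

linearizable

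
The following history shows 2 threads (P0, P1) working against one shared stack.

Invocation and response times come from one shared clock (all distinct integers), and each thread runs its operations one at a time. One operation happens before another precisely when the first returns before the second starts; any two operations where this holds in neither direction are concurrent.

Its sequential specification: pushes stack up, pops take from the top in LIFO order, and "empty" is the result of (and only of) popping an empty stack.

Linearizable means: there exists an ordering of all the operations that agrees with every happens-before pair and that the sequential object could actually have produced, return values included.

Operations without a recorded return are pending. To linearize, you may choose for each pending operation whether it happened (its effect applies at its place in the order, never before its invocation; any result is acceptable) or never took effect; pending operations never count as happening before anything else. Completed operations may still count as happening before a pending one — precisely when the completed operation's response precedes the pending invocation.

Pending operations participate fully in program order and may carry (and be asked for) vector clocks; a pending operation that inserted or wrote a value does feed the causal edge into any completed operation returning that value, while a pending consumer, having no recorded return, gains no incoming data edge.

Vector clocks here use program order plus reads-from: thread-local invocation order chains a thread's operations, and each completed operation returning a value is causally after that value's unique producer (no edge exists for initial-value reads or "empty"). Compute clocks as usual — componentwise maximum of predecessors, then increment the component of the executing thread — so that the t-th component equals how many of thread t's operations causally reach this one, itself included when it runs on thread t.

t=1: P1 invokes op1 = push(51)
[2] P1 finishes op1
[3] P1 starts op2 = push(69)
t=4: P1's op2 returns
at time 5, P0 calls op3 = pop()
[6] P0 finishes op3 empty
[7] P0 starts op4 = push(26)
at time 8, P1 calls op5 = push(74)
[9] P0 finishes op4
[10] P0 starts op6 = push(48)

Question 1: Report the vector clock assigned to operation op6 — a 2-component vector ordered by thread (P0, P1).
Answer: (3, 0)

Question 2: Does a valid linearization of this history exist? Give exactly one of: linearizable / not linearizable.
the violation lands at event 6, op3's response at time 6: events 1..5 linearize, events 1..6 do not
exactly one order of the 3 completed ops respects real time; the stack replay fails
sample order op1, op2, op3 stalls at step 3 — op3 pop() → empty has no legal effect

not linearizable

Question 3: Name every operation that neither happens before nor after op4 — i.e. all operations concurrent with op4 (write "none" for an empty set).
Answer: op5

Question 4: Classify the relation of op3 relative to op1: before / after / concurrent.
Answer: after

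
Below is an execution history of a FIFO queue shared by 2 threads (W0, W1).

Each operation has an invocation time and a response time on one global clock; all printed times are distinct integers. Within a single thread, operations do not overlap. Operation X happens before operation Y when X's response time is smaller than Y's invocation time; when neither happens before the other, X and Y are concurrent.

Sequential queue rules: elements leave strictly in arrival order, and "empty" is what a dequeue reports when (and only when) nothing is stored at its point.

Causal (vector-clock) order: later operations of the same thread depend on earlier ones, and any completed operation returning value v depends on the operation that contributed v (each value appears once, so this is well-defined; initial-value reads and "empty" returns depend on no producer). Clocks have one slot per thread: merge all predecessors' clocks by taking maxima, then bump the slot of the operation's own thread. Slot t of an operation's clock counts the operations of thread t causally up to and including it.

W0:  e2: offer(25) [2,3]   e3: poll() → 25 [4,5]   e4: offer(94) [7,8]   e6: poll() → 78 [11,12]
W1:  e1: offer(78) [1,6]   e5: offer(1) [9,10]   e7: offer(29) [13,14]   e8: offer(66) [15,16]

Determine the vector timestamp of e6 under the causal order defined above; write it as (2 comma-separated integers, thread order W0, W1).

(4, 1)

no predecessors for e1 (invoked 1): W1 increments from zero → (0, 1)
no predecessors for e2 (invoked 2): W0 increments from zero → (1, 0)
e5, invoked 9, takes VC(e1)=(0, 1) under max, adds 1 for W1 → (0, 2)
e3, invoked 4, takes VC(e2)=(1, 0) under max, adds 1 for W0 → (2, 0)
e7, invoked 13, takes VC(e5)=(0, 2) under max, adds 1 for W1 → (0, 3)
e4, invoked 7, takes VC(e3)=(2, 0) under max, adds 1 for W0 → (3, 0)
e8, invoked 15, takes VC(e7)=(0, 3) under max, adds 1 for W1 → (0, 4)
e6, invoked 11, takes VC(e1)=(0, 1), VC(e4)=(3, 0) under max, adds 1 for W0 → (4, 1)
target: VC(e6) = (4, 1)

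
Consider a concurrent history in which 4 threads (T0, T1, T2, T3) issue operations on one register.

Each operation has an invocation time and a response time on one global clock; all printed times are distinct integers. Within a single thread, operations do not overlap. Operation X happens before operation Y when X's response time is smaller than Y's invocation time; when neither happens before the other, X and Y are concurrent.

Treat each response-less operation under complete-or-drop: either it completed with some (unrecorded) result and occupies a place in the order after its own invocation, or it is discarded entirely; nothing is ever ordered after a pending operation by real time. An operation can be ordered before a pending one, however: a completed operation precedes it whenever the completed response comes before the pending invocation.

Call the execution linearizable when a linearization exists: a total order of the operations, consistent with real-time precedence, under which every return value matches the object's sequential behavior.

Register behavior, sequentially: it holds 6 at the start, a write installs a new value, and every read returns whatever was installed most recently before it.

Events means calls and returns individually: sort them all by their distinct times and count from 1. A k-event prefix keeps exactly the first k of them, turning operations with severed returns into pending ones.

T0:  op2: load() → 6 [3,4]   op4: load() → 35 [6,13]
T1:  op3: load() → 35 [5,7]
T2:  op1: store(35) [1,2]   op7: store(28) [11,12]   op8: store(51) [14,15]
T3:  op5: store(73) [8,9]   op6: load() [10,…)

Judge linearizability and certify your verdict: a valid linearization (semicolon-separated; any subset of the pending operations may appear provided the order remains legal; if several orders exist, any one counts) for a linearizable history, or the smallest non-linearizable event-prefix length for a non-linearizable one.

events 1..3 are fine; event 4 — the response of op2 at time 4 — makes the prefix non-linearizable
exhaustive check: the 2 completed register ops admit one real-time order; illegal
e.g. op1, op2: illegal at step 2, since op2 load() → 6 cannot apply there

not linearizable — minimal violating prefix: 4 events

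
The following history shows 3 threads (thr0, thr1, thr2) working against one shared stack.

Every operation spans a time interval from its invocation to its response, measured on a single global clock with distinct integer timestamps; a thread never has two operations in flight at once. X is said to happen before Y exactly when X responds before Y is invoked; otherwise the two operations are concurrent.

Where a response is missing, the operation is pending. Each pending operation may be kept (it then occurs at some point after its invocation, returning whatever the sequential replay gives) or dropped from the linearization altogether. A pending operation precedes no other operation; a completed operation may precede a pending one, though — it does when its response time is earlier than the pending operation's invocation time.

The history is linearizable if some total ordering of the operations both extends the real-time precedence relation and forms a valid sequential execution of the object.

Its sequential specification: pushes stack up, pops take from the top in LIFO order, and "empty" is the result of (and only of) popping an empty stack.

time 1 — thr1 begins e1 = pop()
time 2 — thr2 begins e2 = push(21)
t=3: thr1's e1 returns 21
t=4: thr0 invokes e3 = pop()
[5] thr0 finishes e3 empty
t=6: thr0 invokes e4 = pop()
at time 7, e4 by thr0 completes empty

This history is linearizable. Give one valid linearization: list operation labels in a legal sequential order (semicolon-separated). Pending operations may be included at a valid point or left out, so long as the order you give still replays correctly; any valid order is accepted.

e2; e1; e3; e4

after step 1 (e2 push(21) (pending, included)): stack <21>
after step 2 (e1 pop() → 21): stack <>
after step 3 (e3 pop() → empty): stack <>
after step 4 (e4 pop() → empty): stack <>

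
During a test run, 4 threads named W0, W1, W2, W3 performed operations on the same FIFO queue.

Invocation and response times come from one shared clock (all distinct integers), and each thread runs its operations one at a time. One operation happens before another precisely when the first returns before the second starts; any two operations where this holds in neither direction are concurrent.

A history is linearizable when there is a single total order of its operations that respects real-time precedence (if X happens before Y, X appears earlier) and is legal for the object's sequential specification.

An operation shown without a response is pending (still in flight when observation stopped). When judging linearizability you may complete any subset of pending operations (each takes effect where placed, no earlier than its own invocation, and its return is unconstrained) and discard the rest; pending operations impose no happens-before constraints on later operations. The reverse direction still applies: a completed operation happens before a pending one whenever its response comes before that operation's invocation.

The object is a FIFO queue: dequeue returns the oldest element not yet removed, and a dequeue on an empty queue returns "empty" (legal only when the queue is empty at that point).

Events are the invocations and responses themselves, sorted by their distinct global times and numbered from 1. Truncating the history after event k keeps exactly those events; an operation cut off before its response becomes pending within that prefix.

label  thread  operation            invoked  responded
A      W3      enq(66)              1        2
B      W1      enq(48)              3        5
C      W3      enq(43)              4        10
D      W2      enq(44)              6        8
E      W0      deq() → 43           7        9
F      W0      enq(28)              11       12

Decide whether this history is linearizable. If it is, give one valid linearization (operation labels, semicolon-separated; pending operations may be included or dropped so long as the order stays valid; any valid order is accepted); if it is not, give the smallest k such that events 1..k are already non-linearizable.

not linearizable — minimal violating prefix: 9 events

the violation lands at event 9, E's response at time 9: events 1..8 linearize, events 1..9 do not
2 orders of the 4 completed FIFO queue ops respect real time; none is legal
completion choices over the 1 pending operation (C) were checked; none helps
take A, B, D, E (pending dropped): step 4 already fails, because E deq() → 43 cannot occur there
take A, B, E, D (pending dropped): step 3 already fails, because E deq() → 43 cannot occur there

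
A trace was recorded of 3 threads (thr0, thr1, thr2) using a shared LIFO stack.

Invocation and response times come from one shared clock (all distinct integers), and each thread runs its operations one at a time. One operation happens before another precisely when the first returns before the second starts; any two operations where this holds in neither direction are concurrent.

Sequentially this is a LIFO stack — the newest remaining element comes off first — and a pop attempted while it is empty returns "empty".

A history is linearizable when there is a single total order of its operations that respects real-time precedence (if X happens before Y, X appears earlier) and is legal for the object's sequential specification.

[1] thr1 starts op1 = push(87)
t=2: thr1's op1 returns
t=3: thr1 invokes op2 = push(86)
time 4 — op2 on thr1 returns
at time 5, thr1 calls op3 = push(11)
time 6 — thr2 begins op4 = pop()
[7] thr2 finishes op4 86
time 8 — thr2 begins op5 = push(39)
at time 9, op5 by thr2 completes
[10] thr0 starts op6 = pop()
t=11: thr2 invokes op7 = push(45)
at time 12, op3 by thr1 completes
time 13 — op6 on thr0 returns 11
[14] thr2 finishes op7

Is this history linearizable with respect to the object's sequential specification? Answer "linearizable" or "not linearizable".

linearizable

a witness: op1, op2, op4, op5, op3, op6, op7
after step 1 (op1 push(87)): stack <87>
after step 2 (op2 push(86)): stack <87,86>
after step 3 (op4 pop() → 86): stack <87>
after step 4 (op5 push(39)): stack <87,39>
after step 5 (op3 push(11)): stack <87,39,11>
after step 6 (op6 pop() → 11): stack <87,39>
after step 7 (op7 push(45)): stack <87,39,45>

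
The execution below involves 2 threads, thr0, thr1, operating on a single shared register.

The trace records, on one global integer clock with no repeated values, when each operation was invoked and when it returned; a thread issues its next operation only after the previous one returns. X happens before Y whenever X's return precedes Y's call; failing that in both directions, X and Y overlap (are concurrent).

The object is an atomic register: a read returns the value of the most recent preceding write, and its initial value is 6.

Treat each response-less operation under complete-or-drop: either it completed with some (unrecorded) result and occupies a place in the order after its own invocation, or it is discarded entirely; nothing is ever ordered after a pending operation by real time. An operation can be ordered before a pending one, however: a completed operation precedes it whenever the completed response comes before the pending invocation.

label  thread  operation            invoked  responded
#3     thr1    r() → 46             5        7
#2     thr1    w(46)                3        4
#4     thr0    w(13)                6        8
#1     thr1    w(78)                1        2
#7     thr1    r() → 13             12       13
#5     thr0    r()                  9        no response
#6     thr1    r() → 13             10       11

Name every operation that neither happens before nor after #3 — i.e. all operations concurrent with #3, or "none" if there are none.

#4

overlap test against #3 [5,7]: concurrent iff the interval meets 5..7
#1 [1,2]: before
#2 [3,4]: before
#4 [6,8]: concurrent
#5 [9,…): after
#6 [10,11]: after
#7 [12,13]: after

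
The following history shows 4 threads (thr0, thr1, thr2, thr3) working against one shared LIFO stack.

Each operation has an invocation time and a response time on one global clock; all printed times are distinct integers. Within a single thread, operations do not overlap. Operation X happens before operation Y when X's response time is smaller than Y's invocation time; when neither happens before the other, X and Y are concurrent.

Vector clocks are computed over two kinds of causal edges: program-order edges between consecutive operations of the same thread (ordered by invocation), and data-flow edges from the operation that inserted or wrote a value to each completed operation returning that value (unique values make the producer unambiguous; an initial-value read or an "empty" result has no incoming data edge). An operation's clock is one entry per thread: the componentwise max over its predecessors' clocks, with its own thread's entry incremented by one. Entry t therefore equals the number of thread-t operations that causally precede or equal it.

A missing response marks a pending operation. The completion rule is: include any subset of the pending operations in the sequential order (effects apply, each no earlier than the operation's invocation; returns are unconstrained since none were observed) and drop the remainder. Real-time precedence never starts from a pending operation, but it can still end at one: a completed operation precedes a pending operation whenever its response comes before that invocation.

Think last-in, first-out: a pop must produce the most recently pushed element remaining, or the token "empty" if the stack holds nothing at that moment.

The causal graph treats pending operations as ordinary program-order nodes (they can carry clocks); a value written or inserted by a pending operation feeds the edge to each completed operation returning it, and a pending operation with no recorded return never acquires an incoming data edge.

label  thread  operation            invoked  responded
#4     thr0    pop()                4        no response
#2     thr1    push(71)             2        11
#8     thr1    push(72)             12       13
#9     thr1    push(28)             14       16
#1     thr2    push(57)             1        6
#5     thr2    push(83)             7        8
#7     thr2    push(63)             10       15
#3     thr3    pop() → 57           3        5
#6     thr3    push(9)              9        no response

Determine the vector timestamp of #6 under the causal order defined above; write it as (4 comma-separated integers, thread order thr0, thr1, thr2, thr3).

(0, 0, 1, 2)

#1, invoked 1, has no incoming edges; only thr2's bump applies → (0, 0, 1, 0)
#2, invoked 2, has no incoming edges; only thr1's bump applies → (0, 1, 0, 0)
#4, invoked 4, has no incoming edges; only thr0's bump applies → (1, 0, 0, 0)
merge at #3 (invoked 3): VC(#1)=(0, 0, 1, 0), own-thread bump on thr3 → (0, 0, 1, 1)
merge at #5 (invoked 7): VC(#1)=(0, 0, 1, 0), own-thread bump on thr2 → (0, 0, 2, 0)
merge at #8 (invoked 12): VC(#2)=(0, 1, 0, 0), own-thread bump on thr1 → (0, 2, 0, 0)
merge at #6 (invoked 9): VC(#3)=(0, 0, 1, 1), own-thread bump on thr3 → (0, 0, 1, 2)
merge at #7 (invoked 10): VC(#5)=(0, 0, 2, 0), own-thread bump on thr2 → (0, 0, 3, 0)
merge at #9 (invoked 14): VC(#8)=(0, 2, 0, 0), own-thread bump on thr1 → (0, 3, 0, 0)
target: VC(#6) = (0, 0, 1, 2)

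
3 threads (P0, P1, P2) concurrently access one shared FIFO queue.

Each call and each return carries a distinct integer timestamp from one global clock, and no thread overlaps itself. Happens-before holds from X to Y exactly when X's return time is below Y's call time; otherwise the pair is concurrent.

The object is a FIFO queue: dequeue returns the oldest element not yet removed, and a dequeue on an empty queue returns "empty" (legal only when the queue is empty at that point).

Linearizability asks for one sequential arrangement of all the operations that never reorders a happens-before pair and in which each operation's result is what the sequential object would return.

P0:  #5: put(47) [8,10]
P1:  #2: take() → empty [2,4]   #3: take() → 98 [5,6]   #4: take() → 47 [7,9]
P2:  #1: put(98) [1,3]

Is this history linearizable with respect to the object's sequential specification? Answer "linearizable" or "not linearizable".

a witness: #2, #1, #3, #5, #4
1. #2 take() → empty, leaving queue <>
2. #1 put(98), leaving queue <98>
3. #3 take() → 98, leaving queue <>
4. #5 put(47), leaving queue <47>
5. #4 take() → 47, leaving queue <>

linearizable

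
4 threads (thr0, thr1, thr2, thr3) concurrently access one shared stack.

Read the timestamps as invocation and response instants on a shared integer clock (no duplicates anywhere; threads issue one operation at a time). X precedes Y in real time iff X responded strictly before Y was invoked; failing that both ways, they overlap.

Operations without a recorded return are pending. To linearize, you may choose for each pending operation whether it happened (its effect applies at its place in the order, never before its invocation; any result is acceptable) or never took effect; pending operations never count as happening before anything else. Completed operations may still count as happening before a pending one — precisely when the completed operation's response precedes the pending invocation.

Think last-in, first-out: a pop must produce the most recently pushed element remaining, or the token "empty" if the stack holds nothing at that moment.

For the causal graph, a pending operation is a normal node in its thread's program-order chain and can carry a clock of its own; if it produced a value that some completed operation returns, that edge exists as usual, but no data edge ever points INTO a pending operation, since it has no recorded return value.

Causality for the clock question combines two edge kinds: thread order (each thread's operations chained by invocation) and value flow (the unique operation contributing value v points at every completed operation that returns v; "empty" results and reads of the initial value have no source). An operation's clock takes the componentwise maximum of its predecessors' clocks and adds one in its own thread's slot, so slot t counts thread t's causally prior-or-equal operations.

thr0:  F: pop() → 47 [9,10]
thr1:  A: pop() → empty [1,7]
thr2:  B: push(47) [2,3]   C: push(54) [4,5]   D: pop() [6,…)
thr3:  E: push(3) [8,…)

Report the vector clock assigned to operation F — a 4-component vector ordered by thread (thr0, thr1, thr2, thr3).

(1, 0, 1, 0)

root op E, invoked 8: fresh clock plus thr3's own tick → (0, 0, 0, 1)
root op B, invoked 2: fresh clock plus thr2's own tick → (0, 0, 1, 0)
root op A, invoked 1: fresh clock plus thr1's own tick → (0, 1, 0, 0)
invoked at 4, C merges VC(B)=(0, 0, 1, 0) and bumps thr2's slot → (0, 0, 2, 0)
invoked at 9, F merges VC(B)=(0, 0, 1, 0) and bumps thr0's slot → (1, 0, 1, 0)
invoked at 6, D merges VC(C)=(0, 0, 2, 0) and bumps thr2's slot → (0, 0, 3, 0)
target: VC(F) = (1, 0, 1, 0)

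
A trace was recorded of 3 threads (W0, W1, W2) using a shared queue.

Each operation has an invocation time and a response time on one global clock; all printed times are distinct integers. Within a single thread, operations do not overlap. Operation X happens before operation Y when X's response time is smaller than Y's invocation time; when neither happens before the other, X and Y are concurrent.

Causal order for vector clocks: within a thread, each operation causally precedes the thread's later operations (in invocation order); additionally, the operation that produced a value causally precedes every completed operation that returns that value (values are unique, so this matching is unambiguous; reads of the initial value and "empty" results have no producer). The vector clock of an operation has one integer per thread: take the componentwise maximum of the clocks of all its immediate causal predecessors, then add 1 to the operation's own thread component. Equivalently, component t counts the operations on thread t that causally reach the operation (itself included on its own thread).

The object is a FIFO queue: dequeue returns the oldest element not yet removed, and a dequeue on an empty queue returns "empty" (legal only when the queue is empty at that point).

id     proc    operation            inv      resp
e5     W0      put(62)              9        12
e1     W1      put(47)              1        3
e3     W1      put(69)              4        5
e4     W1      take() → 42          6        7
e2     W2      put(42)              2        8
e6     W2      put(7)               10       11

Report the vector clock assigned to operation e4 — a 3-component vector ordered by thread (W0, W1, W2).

root op e2, invoked 2: fresh clock plus W2's own tick → (0, 0, 1)
root op e1, invoked 1: fresh clock plus W1's own tick → (0, 1, 0)
root op e5, invoked 9: fresh clock plus W0's own tick → (1, 0, 0)
from VC(e2)=(0, 0, 1), e6 (invoked 10) maxes components and bumps W2 → (0, 0, 2)
from VC(e1)=(0, 1, 0), e3 (invoked 4) maxes components and bumps W1 → (0, 2, 0)
from VC(e2)=(0, 0, 1), VC(e3)=(0, 2, 0), e4 (invoked 6) maxes components and bumps W1 → (0, 3, 1)
target: VC(e4) = (0, 3, 1)

(0, 3, 1)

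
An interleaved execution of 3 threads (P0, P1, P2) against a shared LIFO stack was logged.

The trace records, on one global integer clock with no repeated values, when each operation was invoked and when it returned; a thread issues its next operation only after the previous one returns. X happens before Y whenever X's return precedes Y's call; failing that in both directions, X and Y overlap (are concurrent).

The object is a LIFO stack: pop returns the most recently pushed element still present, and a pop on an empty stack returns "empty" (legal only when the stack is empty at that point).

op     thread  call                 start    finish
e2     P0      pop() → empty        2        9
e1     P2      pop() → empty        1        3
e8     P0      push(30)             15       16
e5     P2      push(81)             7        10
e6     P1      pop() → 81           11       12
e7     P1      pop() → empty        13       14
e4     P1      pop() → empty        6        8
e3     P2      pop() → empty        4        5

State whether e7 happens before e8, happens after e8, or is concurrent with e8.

e7 spans [13,14], e8 spans [15,16]
resp(e7)=14 < inv(e8)=15

before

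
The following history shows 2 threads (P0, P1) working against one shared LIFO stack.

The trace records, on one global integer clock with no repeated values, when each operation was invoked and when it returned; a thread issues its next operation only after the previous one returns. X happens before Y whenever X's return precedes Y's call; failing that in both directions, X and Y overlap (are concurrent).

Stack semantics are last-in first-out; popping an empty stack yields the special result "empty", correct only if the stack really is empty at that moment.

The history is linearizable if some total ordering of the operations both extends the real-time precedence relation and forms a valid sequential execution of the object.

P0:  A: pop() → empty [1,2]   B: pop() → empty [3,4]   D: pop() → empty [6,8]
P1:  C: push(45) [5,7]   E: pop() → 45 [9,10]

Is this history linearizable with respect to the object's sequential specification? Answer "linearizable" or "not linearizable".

linearizable

witness order: A, B, D, C, E
step 1: A pop() → empty — stack <>
step 2: B pop() → empty — stack <>
step 3: D pop() → empty — stack <>
step 4: C push(45) — stack <45>
step 5: E pop() → 45 — stack <>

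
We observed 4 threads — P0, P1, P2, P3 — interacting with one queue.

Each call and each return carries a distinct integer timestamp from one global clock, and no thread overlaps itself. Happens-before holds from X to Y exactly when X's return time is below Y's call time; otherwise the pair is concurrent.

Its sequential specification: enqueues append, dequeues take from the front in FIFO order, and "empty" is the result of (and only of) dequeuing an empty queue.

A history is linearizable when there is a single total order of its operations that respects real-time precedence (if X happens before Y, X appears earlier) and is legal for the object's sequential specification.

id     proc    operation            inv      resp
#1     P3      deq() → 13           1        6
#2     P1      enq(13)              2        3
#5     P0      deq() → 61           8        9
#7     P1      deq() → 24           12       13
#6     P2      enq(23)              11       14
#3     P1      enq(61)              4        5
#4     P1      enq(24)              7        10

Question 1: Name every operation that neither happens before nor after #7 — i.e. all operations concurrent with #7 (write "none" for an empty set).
overlap test against #7 [12,13]: concurrent iff the interval meets 12..13
#1 [1,6]: before
#2 [2,3]: before
#3 [4,5]: before
#4 [7,10]: before
#5 [8,9]: before
#6 [11,14]: concurrent

#6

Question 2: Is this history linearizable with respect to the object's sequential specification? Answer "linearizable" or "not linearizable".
one valid linearization: #2, #1, #3, #4, #5, #6, #7
step 1: #2 enq(13) — queue <13>
step 2: #1 deq() → 13 — queue <>
step 3: #3 enq(61) — queue <61>
step 4: #4 enq(24) — queue <61,24>
step 5: #5 deq() → 61 — queue <24>
step 6: #6 enq(23) — queue <24,23>
step 7: #7 deq() → 24 — queue <23>

linearizable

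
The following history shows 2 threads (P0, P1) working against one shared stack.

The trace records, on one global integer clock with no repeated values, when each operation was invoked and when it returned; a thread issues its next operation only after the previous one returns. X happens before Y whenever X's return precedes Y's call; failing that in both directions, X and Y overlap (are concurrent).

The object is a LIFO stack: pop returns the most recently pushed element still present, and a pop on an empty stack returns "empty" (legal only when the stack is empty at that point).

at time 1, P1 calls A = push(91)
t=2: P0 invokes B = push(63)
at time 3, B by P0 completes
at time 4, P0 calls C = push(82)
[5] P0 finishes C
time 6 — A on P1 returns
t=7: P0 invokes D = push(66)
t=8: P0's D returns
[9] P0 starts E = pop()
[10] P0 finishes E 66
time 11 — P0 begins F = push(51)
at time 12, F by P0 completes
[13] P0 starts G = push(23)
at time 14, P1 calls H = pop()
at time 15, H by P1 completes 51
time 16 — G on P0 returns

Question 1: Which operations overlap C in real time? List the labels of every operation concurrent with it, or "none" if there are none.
Answer: A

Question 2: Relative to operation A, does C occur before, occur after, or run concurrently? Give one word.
Answer: concurrent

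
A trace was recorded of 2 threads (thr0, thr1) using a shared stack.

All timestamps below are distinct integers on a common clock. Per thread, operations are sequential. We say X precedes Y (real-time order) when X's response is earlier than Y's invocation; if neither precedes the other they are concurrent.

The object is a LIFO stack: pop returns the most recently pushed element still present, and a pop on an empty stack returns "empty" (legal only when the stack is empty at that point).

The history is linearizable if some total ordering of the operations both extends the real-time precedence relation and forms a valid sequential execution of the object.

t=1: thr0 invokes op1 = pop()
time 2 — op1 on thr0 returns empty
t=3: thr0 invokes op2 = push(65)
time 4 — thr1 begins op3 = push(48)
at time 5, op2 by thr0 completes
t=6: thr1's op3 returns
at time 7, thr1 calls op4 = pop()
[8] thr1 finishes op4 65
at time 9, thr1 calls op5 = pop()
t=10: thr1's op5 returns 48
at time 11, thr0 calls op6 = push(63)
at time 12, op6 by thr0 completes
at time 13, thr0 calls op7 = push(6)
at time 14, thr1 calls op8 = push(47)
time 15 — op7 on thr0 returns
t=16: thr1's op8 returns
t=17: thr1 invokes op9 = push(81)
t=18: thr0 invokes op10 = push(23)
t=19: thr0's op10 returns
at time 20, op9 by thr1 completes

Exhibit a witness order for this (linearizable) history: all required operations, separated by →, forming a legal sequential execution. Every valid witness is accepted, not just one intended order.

step 1: op1 pop() → empty — stack <>
step 2: op3 push(48) — stack <48>
step 3: op2 push(65) — stack <48,65>
step 4: op4 pop() → 65 — stack <48>
step 5: op5 pop() → 48 — stack <>
step 6: op6 push(63) — stack <63>
step 7: op7 push(6) — stack <63,6>
step 8: op8 push(47) — stack <63,6,47>
step 9: op9 push(81) — stack <63,6,47,81>
step 10: op10 push(23) — stack <63,6,47,81,23>

op1 → op3 → op2 → op4 → op5 → op6 → op7 → op8 → op9 → op10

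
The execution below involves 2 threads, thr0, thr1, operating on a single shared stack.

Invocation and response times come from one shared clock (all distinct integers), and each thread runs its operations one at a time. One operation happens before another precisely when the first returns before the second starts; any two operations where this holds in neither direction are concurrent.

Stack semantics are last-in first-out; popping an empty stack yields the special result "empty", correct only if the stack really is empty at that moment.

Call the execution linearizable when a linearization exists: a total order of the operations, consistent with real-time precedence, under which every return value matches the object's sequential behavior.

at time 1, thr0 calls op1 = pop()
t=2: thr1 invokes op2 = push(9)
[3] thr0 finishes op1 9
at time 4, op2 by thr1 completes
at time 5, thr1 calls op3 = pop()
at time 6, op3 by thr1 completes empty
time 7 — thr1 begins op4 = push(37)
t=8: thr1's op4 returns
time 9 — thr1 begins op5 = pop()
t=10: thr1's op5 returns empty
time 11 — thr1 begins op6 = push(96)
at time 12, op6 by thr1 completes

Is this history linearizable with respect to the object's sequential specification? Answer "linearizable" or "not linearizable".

not linearizable

events 1..9 are fine; event 10 — the response of op5 at time 10 — makes the prefix non-linearizable
2 orders of the 5 completed stack ops respect real time; none is legal
e.g. op1, op2, op3, op4, op5: illegal at step 1, since op1 pop() → 9 cannot apply there
e.g. op2, op1, op3, op4, op5: illegal at step 5, since op5 pop() → empty cannot apply there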